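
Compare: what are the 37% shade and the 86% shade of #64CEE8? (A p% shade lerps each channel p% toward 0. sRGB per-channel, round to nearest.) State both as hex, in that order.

#3F8292, #0E1D20

#64CEE8 is rgb(100, 206, 232).
37% shade:
  R: 100 + 0.37×(0−100) = 100 − 37 = 63 → 63
  G: 206 − 76.22 = 129.78 → 130
  B: 232 + 0.37×(0−232) = 232 − 85.84 = 146.16 → 146
  → #3F8292
86% shade:
  R: 100 + 0.86×(0−100) = 100 − 86 = 14 → 14
  G: 206 + 0.86×(0−206) = 206 − 177.16 = 28.84 → 29
  B: 232 − 199.52 = 32.48 → 32
  → #0E1D20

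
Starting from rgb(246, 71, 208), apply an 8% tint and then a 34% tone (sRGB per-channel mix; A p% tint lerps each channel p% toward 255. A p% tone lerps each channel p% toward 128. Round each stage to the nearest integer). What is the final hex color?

#cf64b7

Per channel, c → c + 0.08(255 − c):
  R: 246 + 0.72 = 246.72 → 247
  G: 71 + 14.72 = 85.72 → 86
  B: 208 + 0.08×(255−208) = 208 + 3.76 = 211.76 → 212
After the tint: rgb(247, 86, 212) = #f756d4.
Lerp each channel 34% toward 128:
  R: 247 − 40.46 = 206.54 → 207
  G: 86 + 0.34×(128−86) = 86 + 14.28 = 100.28 → 100
  B: 212 − 28.56 = 183.44 → 183
rgb(207, 100, 183) = #cf64b7.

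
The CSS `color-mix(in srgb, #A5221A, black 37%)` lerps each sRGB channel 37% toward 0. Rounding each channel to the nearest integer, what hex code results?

#A5221A is rgb(165, 34, 26).
Per channel, c → c + 0.37(0 − c):
  R: 165 + 0.37×(0−165) = 165 − 61.05 = 103.95 → 104
  G: 34 − 12.58 = 21.42 → 21
  B: 26 + 0.37×(0−26) = 26 − 9.62 = 16.38 → 16
rgb(104, 21, 16) = #681510.

#681510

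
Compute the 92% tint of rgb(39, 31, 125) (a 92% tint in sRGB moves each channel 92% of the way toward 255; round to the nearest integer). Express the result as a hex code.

Per channel, c → c + 0.92(255 − c):
  R: 39 + 0.92×(255−39) = 39 + 198.72 = 237.72 → 238
  G: 31 + 0.92×(255−31) = 31 + 206.08 = 237.08 → 237
  B: 125 + 0.92×(255−125) = 125 + 119.6 = 244.6 → 245
rgb(238, 237, 245) = #EEEDF5.

#EEEDF5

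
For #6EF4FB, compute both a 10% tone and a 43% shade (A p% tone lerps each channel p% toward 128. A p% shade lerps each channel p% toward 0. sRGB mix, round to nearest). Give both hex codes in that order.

#6EF4FB is rgb(110, 244, 251).
10% tone:
  R: 110 + 0.1×(128−110) = 110 + 1.8 = 111.8 → 112
  G: 244 − 11.6 = 232.4 → 232
  B: 251 + 0.1×(128−251) = 251 − 12.3 = 238.7 → 239
  → #70E8EF
43% shade:
  R: 110 + 0.43×(0−110) = 110 − 47.3 = 62.7 → 63
  G: 244 + 0.43×(0−244) = 244 − 104.92 = 139.08 → 139
  B: 251 + 0.43×(0−251) = 251 − 107.93 = 143.07 → 143
  → #3F8B8F

#70E8EF, #3F8B8F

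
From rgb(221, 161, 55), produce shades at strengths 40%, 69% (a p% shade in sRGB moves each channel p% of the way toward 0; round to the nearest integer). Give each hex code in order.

#856121, #453211

40%: (221 − 88.4 = 132.6→133, 161 − 64.4 = 96.6→97, 55 − 22 = 33→33) → #856121
69%: (221 − 152.49 = 68.51→69, 161 − 111.09 = 49.91→50, 55 − 37.95 = 17.05→17) → #453211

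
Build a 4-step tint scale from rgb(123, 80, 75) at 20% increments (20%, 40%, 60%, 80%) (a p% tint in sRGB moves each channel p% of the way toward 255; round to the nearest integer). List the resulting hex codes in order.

20%: (123 + 26.4 = 149.4→149, 80 + 35 = 115→115, 75 + 36 = 111→111) → #95736f
40%: (123 + 52.8 = 175.8→176, 80 + 70 = 150→150, 75 + 72 = 147→147) → #b09693
60%: (123 + 79.2 = 202.2→202, 80 + 105 = 185→185, 75 + 108 = 183→183) → #cab9b7
80%: (123 + 105.6 = 228.6→229, 80 + 140 = 220→220, 75 + 144 = 219→219) → #e5dcdb

#95736f, #b09693, #cab9b7, #e5dcdb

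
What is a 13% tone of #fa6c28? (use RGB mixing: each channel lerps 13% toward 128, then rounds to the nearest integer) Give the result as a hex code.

#fa6c28 is rgb(250, 108, 40).
Per channel, c → c + 0.13(128 − c):
  R: 250 − 15.86 = 234.14 → 234
  G: 108 + 2.6 = 110.6 → 111
  B: 40 + 0.13×(128−40) = 40 + 11.44 = 51.44 → 51
rgb(234, 111, 51) = #ea6f33.

#ea6f33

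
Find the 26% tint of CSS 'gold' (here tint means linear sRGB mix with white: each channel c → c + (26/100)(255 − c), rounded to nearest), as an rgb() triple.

rgb(255, 225, 66)

CSS gold is rgb(255, 215, 0).
Per channel, c → c + 0.26(255 − c):
  R: 255 + 0 = 255 → 255
  G: 215 + 0.26×(255−215) = 215 + 10.4 = 225.4 → 225
  B: 0 + 66.3 = 66.3 → 66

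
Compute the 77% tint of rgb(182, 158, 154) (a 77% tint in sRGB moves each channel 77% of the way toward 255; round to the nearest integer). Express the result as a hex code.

Per channel, c → c + 0.77(255 − c):
  R: 182 + 56.21 = 238.21 → 238
  G: 158 + 0.77×(255−158) = 158 + 74.69 = 232.69 → 233
  B: 154 + 77.77 = 231.77 → 232
rgb(238, 233, 232) = #eee9e8.

#eee9e8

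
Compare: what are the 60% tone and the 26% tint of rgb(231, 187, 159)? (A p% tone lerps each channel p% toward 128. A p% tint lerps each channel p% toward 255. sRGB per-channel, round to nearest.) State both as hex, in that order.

60% tone:
  R: 231 − 61.8 = 169.2 → 169
  G: 187 + 0.6×(128−187) = 187 − 35.4 = 151.6 → 152
  B: 159 − 18.6 = 140.4 → 140
  → #A9988C
26% tint:
  R: 231 + 0.26×(255−231) = 231 + 6.24 = 237.24 → 237
  G: 187 + 17.68 = 204.68 → 205
  B: 159 + 0.26×(255−159) = 159 + 24.96 = 183.96 → 184
  → #EDCDB8

#A9988C, #EDCDB8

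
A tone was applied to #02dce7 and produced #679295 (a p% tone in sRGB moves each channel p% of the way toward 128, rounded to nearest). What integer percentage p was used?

#02dce7 is rgb(2, 220, 231); #679295 is rgb(103, 146, 149).
On the R channel (widest range): 103 ≈ 2 + (p/100)(128 − 2), so p ≈ 100×(103 − 2)/(128 − 2) = 10100/126 = 80.16.
p = 80 reproduces all three channels after rounding.

80%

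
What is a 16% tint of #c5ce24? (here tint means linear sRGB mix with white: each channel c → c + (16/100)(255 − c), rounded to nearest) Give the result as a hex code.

#c5ce24 is rgb(197, 206, 36).
A 16% tint moves each channel 16% toward 255:
  R: 197 + 0.16×(255−197) = 197 + 9.28 = 206.28 → 206
  G: 206 + 0.16×(255−206) = 206 + 7.84 = 213.84 → 214
  B: 36 + 0.16×(255−36) = 36 + 35.04 = 71.04 → 71
rgb(206, 214, 71) = #ced647.

#ced647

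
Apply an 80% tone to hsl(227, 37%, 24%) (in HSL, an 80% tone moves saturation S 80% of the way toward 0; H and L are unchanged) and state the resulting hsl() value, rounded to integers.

S moves 80% from 37 toward 0: 37 − 29.6 = 7.4 → 7.
H and L are unchanged.

hsl(227, 7%, 24%)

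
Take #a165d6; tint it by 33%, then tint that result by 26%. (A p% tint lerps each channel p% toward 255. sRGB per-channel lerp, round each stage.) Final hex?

#d0b3eb

#a165d6 is rgb(161, 101, 214).
Per channel, c → c + 0.33(255 − c):
  R: 161 + 0.33×(255−161) = 161 + 31.02 = 192.02 → 192
  G: 101 + 0.33×(255−101) = 101 + 50.82 = 151.82 → 152
  B: 214 + 13.53 = 227.53 → 228
After the tint: rgb(192, 152, 228) = #c098e4.
Per channel, c → c + 0.26(255 − c):
  R: 192 + 0.26×(255−192) = 192 + 16.38 = 208.38 → 208
  G: 152 + 0.26×(255−152) = 152 + 26.78 = 178.78 → 179
  B: 228 + 0.26×(255−228) = 228 + 7.02 = 235.02 → 235
rgb(208, 179, 235) = #d0b3eb.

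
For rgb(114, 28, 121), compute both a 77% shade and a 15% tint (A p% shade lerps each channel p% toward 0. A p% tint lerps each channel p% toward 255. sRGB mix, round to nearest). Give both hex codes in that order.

#1A061C, #873E8D

77% shade:
  R: 114 − 87.78 = 26.22 → 26
  G: 28 − 21.56 = 6.44 → 6
  B: 121 + 0.77×(0−121) = 121 − 93.17 = 27.83 → 28
  → #1A061C
15% tint:
  R: 114 + 21.15 = 135.15 → 135
  G: 28 + 0.15×(255−28) = 28 + 34.05 = 62.05 → 62
  B: 121 + 0.15×(255−121) = 121 + 20.1 = 141.1 → 141
  → #873E8D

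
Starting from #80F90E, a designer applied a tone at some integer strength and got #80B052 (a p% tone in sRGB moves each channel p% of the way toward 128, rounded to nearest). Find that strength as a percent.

#80F90E is rgb(128, 249, 14); #80B052 is rgb(128, 176, 82).
On the G channel (widest range): 176 ≈ 249 + (p/100)(128 − 249), so p ≈ 100×(176 − 249)/(128 − 249) = -7300/-121 = 60.33.
p = 60 reproduces all three channels after rounding.

60%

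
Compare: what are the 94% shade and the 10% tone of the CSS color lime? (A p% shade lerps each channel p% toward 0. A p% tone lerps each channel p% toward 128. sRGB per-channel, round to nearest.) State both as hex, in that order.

CSS lime is rgb(0, 255, 0).
94% shade:
  R: 0 + 0.94×(0−0) = 0 + 0 = 0 → 0
  G: 255 − 239.7 = 15.3 → 15
  B: 0 + 0 = 0 → 0
  → #000F00
10% tone:
  R: 0 + 0.1×(128−0) = 0 + 12.8 = 12.8 → 13
  G: 255 − 12.7 = 242.3 → 242
  B: 0 + 12.8 = 12.8 → 13
  → #0DF20D

#000F00, #0DF20D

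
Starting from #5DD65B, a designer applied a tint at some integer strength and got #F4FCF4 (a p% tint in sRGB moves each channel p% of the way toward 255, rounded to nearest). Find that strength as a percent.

93%

#5DD65B is rgb(93, 214, 91); #F4FCF4 is rgb(244, 252, 244).
On the B channel (widest range): 244 ≈ 91 + (p/100)(255 − 91), so p ≈ 100×(244 − 91)/(255 − 91) = 15300/164 = 93.29.
p = 93 reproduces all three channels after rounding.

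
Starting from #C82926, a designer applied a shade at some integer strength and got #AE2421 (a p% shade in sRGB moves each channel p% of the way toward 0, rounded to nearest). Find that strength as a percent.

#C82926 is rgb(200, 41, 38); #AE2421 is rgb(174, 36, 33).
On the R channel (widest range): 174 ≈ 200 + (p/100)(0 − 200), so p ≈ 100×(174 − 200)/(0 − 200) = -2600/-200 = 13.00.
p = 13 reproduces all three channels after rounding.

13%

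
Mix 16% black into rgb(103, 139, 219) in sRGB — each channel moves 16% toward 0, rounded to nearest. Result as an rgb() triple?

Lerp each channel 16% toward 0:
  R: 103 + 0.16×(0−103) = 103 − 16.48 = 86.52 → 87
  G: 139 + 0.16×(0−139) = 139 − 22.24 = 116.76 → 117
  B: 219 − 35.04 = 183.96 → 184

rgb(87, 117, 184)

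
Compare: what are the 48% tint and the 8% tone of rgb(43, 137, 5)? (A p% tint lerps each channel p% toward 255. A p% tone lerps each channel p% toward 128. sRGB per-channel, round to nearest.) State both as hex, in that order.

#91C27D, #32880F

48% tint:
  R: 43 + 0.48×(255−43) = 43 + 101.76 = 144.76 → 145
  G: 137 + 0.48×(255−137) = 137 + 56.64 = 193.64 → 194
  B: 5 + 0.48×(255−5) = 5 + 120 = 125 → 125
  → #91C27D
8% tone:
  R: 43 + 0.08×(128−43) = 43 + 6.8 = 49.8 → 50
  G: 137 + 0.08×(128−137) = 137 − 0.72 = 136.28 → 136
  B: 5 + 0.08×(128−5) = 5 + 9.84 = 14.84 → 15
  → #32880F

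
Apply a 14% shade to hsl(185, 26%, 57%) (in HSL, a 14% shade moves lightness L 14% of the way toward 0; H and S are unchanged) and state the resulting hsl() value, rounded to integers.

hsl(185, 26%, 49%)

L moves 14% from 57 toward 0: 57 − 7.98 = 49.02 → 49.
H and S are unchanged.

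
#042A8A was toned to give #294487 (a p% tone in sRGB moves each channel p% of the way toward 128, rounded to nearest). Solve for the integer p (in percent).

30%

#042A8A is rgb(4, 42, 138); #294487 is rgb(41, 68, 135).
On the R channel (widest range): 41 ≈ 4 + (p/100)(128 − 4), so p ≈ 100×(41 − 4)/(128 − 4) = 3700/124 = 29.84.
p = 30 reproduces all three channels after rounding.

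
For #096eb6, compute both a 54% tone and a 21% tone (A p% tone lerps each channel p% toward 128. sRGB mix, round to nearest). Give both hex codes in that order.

#096eb6 is rgb(9, 110, 182).
54% tone:
  R: 9 + 0.54×(128−9) = 9 + 64.26 = 73.26 → 73
  G: 110 + 0.54×(128−110) = 110 + 9.72 = 119.72 → 120
  B: 182 − 29.16 = 152.84 → 153
  → #497899
21% tone:
  R: 9 + 24.99 = 33.99 → 34
  G: 110 + 0.21×(128−110) = 110 + 3.78 = 113.78 → 114
  B: 182 − 11.34 = 170.66 → 171
  → #2272ab

#497899, #2272ab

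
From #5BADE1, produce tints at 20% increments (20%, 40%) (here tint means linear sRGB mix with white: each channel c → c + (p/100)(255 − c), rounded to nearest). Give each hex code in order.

#7CBDE7, #9DCEED

#5BADE1 is rgb(91, 173, 225).
20%: (91 + 32.8 = 123.8→124, 173 + 16.4 = 189.4→189, 225 + 6 = 231→231) → #7CBDE7
40%: (91 + 65.6 = 156.6→157, 173 + 32.8 = 205.8→206, 225 + 12 = 237→237) → #9DCEED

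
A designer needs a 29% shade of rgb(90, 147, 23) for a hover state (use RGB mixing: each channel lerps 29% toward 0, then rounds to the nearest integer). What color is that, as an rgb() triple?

Lerp each channel 29% toward 0:
  R: 90 − 26.1 = 63.9 → 64
  G: 147 + 0.29×(0−147) = 147 − 42.63 = 104.37 → 104
  B: 23 + 0.29×(0−23) = 23 − 6.67 = 16.33 → 16

rgb(64, 104, 16)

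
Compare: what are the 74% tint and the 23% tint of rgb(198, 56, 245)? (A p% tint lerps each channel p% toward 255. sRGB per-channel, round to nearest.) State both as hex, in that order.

#F0CBFC, #D366F7

74% tint:
  R: 198 + 0.74×(255−198) = 198 + 42.18 = 240.18 → 240
  G: 56 + 0.74×(255−56) = 56 + 147.26 = 203.26 → 203
  B: 245 + 0.74×(255−245) = 245 + 7.4 = 252.4 → 252
  → #F0CBFC
23% tint:
  R: 198 + 0.23×(255−198) = 198 + 13.11 = 211.11 → 211
  G: 56 + 0.23×(255−56) = 56 + 45.77 = 101.77 → 102
  B: 245 + 2.3 = 247.3 → 247
  → #D366F7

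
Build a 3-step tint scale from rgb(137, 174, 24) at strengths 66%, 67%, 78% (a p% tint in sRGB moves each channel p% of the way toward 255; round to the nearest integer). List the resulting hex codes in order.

#D7E3B0, #D8E4B3, #E5EDCC

66%: (137 + 77.88 = 214.88→215, 174 + 53.46 = 227.46→227, 24 + 152.46 = 176.46→176) → #D7E3B0
67%: (137 + 79.06 = 216.06→216, 174 + 54.27 = 228.27→228, 24 + 154.77 = 178.77→179) → #D8E4B3
78%: (137 + 92.04 = 229.04→229, 174 + 63.18 = 237.18→237, 24 + 180.18 = 204.18→204) → #E5EDCC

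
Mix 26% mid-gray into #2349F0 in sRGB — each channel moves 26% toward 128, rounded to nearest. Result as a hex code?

#2349F0 is rgb(35, 73, 240).
Per channel, c → c + 0.26(128 − c):
  R: 35 + 24.18 = 59.18 → 59
  G: 73 + 0.26×(128−73) = 73 + 14.3 = 87.3 → 87
  B: 240 + 0.26×(128−240) = 240 − 29.12 = 210.88 → 211
rgb(59, 87, 211) = #3B57D3.

#3B57D3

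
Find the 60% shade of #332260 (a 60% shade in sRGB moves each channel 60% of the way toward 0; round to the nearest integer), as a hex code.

#332260 is rgb(51, 34, 96).
Lerp each channel 60% toward 0:
  R: 51 − 30.6 = 20.4 → 20
  G: 34 + 0.6×(0−34) = 34 − 20.4 = 13.6 → 14
  B: 96 − 57.6 = 38.4 → 38
rgb(20, 14, 38) = #140E26.

#140E26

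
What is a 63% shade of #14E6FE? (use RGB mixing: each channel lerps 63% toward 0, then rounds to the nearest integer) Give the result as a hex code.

#14E6FE is rgb(20, 230, 254).
Per channel, c → c + 0.63(0 − c):
  R: 20 − 12.6 = 7.4 → 7
  G: 230 + 0.63×(0−230) = 230 − 144.9 = 85.1 → 85
  B: 254 + 0.63×(0−254) = 254 − 160.02 = 93.98 → 94
rgb(7, 85, 94) = #07555E.

#07555E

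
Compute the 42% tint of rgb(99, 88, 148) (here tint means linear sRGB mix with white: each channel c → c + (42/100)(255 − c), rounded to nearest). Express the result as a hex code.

#A59EC1

Per channel, c → c + 0.42(255 − c):
  R: 99 + 0.42×(255−99) = 99 + 65.52 = 164.52 → 165
  G: 88 + 0.42×(255−88) = 88 + 70.14 = 158.14 → 158
  B: 148 + 0.42×(255−148) = 148 + 44.94 = 192.94 → 193
rgb(165, 158, 193) = #A59EC1.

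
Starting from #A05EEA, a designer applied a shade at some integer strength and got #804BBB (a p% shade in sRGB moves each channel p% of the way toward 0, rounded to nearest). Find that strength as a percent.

#A05EEA is rgb(160, 94, 234); #804BBB is rgb(128, 75, 187).
On the B channel (widest range): 187 ≈ 234 + (p/100)(0 − 234), so p ≈ 100×(187 − 234)/(0 − 234) = -4700/-234 = 20.09.
p = 20 reproduces all three channels after rounding.

20%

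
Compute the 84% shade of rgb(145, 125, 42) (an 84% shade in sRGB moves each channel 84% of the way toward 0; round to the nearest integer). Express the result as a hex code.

#171407

An 84% shade moves each channel 84% toward 0:
  R: 145 + 0.84×(0−145) = 145 − 121.8 = 23.2 → 23
  G: 125 + 0.84×(0−125) = 125 − 105 = 20 → 20
  B: 42 − 35.28 = 6.72 → 7
rgb(23, 20, 7) = #171407.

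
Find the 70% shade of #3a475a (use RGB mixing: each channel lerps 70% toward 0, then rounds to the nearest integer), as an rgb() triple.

#3a475a is rgb(58, 71, 90).
A 70% shade moves each channel 70% toward 0:
  R: 58 + 0.7×(0−58) = 58 − 40.6 = 17.4 → 17
  G: 71 + 0.7×(0−71) = 71 − 49.7 = 21.3 → 21
  B: 90 + 0.7×(0−90) = 90 − 63 = 27 → 27

rgb(17, 21, 27)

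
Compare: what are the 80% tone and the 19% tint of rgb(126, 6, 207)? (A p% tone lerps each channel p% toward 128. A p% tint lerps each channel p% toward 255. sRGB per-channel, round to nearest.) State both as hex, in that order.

80% tone:
  R: 126 + 0.8×(128−126) = 126 + 1.6 = 127.6 → 128
  G: 6 + 0.8×(128−6) = 6 + 97.6 = 103.6 → 104
  B: 207 + 0.8×(128−207) = 207 − 63.2 = 143.8 → 144
  → #806890
19% tint:
  R: 126 + 0.19×(255−126) = 126 + 24.51 = 150.51 → 151
  G: 6 + 0.19×(255−6) = 6 + 47.31 = 53.31 → 53
  B: 207 + 0.19×(255−207) = 207 + 9.12 = 216.12 → 216
  → #9735D8

#806890, #9735D8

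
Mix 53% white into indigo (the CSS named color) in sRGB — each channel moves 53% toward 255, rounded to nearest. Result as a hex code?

#AA87C4

CSS indigo is rgb(75, 0, 130).
Per channel, c → c + 0.53(255 − c):
  R: 75 + 0.53×(255−75) = 75 + 95.4 = 170.4 → 170
  G: 0 + 0.53×(255−0) = 0 + 135.15 = 135.15 → 135
  B: 130 + 0.53×(255−130) = 130 + 66.25 = 196.25 → 196
rgb(170, 135, 196) = #AA87C4.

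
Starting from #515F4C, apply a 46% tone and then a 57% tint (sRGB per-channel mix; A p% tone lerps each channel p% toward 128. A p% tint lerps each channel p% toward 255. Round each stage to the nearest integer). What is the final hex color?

#BEC1BC

#515F4C is rgb(81, 95, 76).
Per channel, c → c + 0.46(128 − c):
  R: 81 + 0.46×(128−81) = 81 + 21.62 = 102.62 → 103
  G: 95 + 15.18 = 110.18 → 110
  B: 76 + 0.46×(128−76) = 76 + 23.92 = 99.92 → 100
After the tone: rgb(103, 110, 100) = #676E64.
Per channel, c → c + 0.57(255 − c):
  R: 103 + 0.57×(255−103) = 103 + 86.64 = 189.64 → 190
  G: 110 + 82.65 = 192.65 → 193
  B: 100 + 0.57×(255−100) = 100 + 88.35 = 188.35 → 188
rgb(190, 193, 188) = #BEC1BC.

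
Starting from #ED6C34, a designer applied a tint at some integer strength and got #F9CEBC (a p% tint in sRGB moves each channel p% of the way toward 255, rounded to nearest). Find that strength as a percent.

67%

#ED6C34 is rgb(237, 108, 52); #F9CEBC is rgb(249, 206, 188).
On the B channel (widest range): 188 ≈ 52 + (p/100)(255 − 52), so p ≈ 100×(188 − 52)/(255 − 52) = 13600/203 = 67.00.
p = 67 reproduces all three channels after rounding.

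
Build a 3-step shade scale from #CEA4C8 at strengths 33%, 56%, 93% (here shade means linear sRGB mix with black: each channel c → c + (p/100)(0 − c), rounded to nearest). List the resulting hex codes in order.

#CEA4C8 is rgb(206, 164, 200).
33%: (206 − 67.98 = 138.02→138, 164 − 54.12 = 109.88→110, 200 − 66 = 134→134) → #8A6E86
56%: (206 − 115.36 = 90.64→91, 164 − 91.84 = 72.16→72, 200 − 112 = 88→88) → #5B4858
93%: (206 − 191.58 = 14.42→14, 164 − 152.52 = 11.48→11, 200 − 186 = 14→14) → #0E0B0E

#8A6E86, #5B4858, #0E0B0E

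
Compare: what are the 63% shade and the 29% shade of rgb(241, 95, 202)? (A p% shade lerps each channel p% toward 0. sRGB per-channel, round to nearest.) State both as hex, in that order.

#59234B, #AB438F

63% shade:
  R: 241 − 151.83 = 89.17 → 89
  G: 95 + 0.63×(0−95) = 95 − 59.85 = 35.15 → 35
  B: 202 + 0.63×(0−202) = 202 − 127.26 = 74.74 → 75
  → #59234B
29% shade:
  R: 241 − 69.89 = 171.11 → 171
  G: 95 − 27.55 = 67.45 → 67
  B: 202 + 0.29×(0−202) = 202 − 58.58 = 143.42 → 143
  → #AB438F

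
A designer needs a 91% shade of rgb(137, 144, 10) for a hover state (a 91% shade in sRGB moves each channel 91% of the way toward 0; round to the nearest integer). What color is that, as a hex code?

#0c0d01

Lerp each channel 91% toward 0:
  R: 137 + 0.91×(0−137) = 137 − 124.67 = 12.33 → 12
  G: 144 + 0.91×(0−144) = 144 − 131.04 = 12.96 → 13
  B: 10 − 9.1 = 0.9 → 1
rgb(12, 13, 1) = #0c0d01.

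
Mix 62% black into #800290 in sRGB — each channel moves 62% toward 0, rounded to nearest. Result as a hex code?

#800290 is rgb(128, 2, 144).
Lerp each channel 62% toward 0:
  R: 128 − 79.36 = 48.64 → 49
  G: 2 + 0.62×(0−2) = 2 − 1.24 = 0.76 → 1
  B: 144 + 0.62×(0−144) = 144 − 89.28 = 54.72 → 55
rgb(49, 1, 55) = #310137.

#310137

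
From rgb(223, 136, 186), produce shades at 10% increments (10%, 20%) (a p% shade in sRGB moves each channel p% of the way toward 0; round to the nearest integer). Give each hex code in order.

10%: (223 − 22.3 = 200.7→201, 136 − 13.6 = 122.4→122, 186 − 18.6 = 167.4→167) → #C97AA7
20%: (223 − 44.6 = 178.4→178, 136 − 27.2 = 108.8→109, 186 − 37.2 = 148.8→149) → #B26D95

#C97AA7, #B26D95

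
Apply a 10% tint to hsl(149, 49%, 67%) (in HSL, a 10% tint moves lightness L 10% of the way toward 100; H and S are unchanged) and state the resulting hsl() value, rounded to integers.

L moves 10% from 67 toward 100: 67 + 3.3 = 70.3 → 70.
H and S are unchanged.

hsl(149, 49%, 70%)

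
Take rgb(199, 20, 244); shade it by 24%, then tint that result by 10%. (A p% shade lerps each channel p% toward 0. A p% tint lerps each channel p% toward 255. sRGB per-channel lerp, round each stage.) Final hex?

#a127c0

Lerp each channel 24% toward 0:
  R: 199 − 47.76 = 151.24 → 151
  G: 20 + 0.24×(0−20) = 20 − 4.8 = 15.2 → 15
  B: 244 − 58.56 = 185.44 → 185
After the shade: rgb(151, 15, 185) = #970fb9.
Per channel, c → c + 0.1(255 − c):
  R: 151 + 0.1×(255−151) = 151 + 10.4 = 161.4 → 161
  G: 15 + 0.1×(255−15) = 15 + 24 = 39 → 39
  B: 185 + 0.1×(255−185) = 185 + 7 = 192 → 192
rgb(161, 39, 192) = #a127c0.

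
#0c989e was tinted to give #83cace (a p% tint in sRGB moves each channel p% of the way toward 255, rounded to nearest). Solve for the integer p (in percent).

#0c989e is rgb(12, 152, 158); #83cace is rgb(131, 202, 206).
On the R channel (widest range): 131 ≈ 12 + (p/100)(255 − 12), so p ≈ 100×(131 − 12)/(255 − 12) = 11900/243 = 48.97.
p = 49 reproduces all three channels after rounding.

49%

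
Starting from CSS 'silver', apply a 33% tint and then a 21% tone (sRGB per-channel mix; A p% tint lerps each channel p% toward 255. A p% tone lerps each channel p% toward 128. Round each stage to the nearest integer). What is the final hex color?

#C3C3C3

CSS silver is rgb(192, 192, 192).
Lerp each channel 33% toward 255:
  R: 192 + 0.33×(255−192) = 192 + 20.79 = 212.79 → 213
  G: 192 + 0.33×(255−192) = 192 + 20.79 = 212.79 → 213
  B: 192 + 20.79 = 212.79 → 213
After the tint: rgb(213, 213, 213) = #D5D5D5.
A 21% tone moves each channel 21% toward 128:
  R: 213 − 17.85 = 195.15 → 195
  G: 213 + 0.21×(128−213) = 213 − 17.85 = 195.15 → 195
  B: 213 + 0.21×(128−213) = 213 − 17.85 = 195.15 → 195
rgb(195, 195, 195) = #C3C3C3.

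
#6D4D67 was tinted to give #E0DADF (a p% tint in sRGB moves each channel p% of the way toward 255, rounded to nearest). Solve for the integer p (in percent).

#6D4D67 is rgb(109, 77, 103); #E0DADF is rgb(224, 218, 223).
On the G channel (widest range): 218 ≈ 77 + (p/100)(255 − 77), so p ≈ 100×(218 − 77)/(255 − 77) = 14100/178 = 79.21.
p = 79 reproduces all three channels after rounding.

79%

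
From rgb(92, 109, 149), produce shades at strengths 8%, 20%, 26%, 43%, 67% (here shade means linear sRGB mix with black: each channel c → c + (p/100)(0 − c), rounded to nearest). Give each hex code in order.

#556489, #4A5777, #44516E, #343E55, #1E2431

8%: (92 − 7.36 = 84.64→85, 109 − 8.72 = 100.28→100, 149 − 11.92 = 137.08→137) → #556489
20%: (92 − 18.4 = 73.6→74, 109 − 21.8 = 87.2→87, 149 − 29.8 = 119.2→119) → #4A5777
26%: (92 − 23.92 = 68.08→68, 109 − 28.34 = 80.66→81, 149 − 38.74 = 110.26→110) → #44516E
43%: (92 − 39.56 = 52.44→52, 109 − 46.87 = 62.13→62, 149 − 64.07 = 84.93→85) → #343E55
67%: (92 − 61.64 = 30.36→30, 109 − 73.03 = 35.97→36, 149 − 99.83 = 49.17→49) → #1E2431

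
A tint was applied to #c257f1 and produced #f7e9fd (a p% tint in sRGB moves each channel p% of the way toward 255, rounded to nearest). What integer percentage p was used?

87%

#c257f1 is rgb(194, 87, 241); #f7e9fd is rgb(247, 233, 253).
On the G channel (widest range): 233 ≈ 87 + (p/100)(255 − 87), so p ≈ 100×(233 − 87)/(255 − 87) = 14600/168 = 86.90.
p = 87 reproduces all three channels after rounding.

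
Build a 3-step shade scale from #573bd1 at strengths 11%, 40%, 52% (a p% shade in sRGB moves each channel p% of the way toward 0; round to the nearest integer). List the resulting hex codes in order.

#4d35ba, #34237d, #2a1c64

#573bd1 is rgb(87, 59, 209).
11%: (87 − 9.57 = 77.43→77, 59 − 6.49 = 52.51→53, 209 − 22.99 = 186.01→186) → #4d35ba
40%: (87 − 34.8 = 52.2→52, 59 − 23.6 = 35.4→35, 209 − 83.6 = 125.4→125) → #34237d
52%: (87 − 45.24 = 41.76→42, 59 − 30.68 = 28.32→28, 209 − 108.68 = 100.32→100) → #2a1c64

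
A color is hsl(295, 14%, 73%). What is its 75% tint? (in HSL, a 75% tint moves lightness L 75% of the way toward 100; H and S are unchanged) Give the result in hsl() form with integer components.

L moves 75% from 73 toward 100: 73 + 20.25 = 93.25 → 93.
H and S are unchanged.

hsl(295, 14%, 93%)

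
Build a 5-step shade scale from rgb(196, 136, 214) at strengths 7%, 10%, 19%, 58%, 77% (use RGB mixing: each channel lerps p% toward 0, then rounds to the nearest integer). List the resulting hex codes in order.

#B67EC7, #B07AC1, #9F6EAD, #52395A, #2D1F31

7%: (196 − 13.72 = 182.28→182, 136 − 9.52 = 126.48→126, 214 − 14.98 = 199.02→199) → #B67EC7
10%: (196 − 19.6 = 176.4→176, 136 − 13.6 = 122.4→122, 214 − 21.4 = 192.6→193) → #B07AC1
19%: (196 − 37.24 = 158.76→159, 136 − 25.84 = 110.16→110, 214 − 40.66 = 173.34→173) → #9F6EAD
58%: (196 − 113.68 = 82.32→82, 136 − 78.88 = 57.12→57, 214 − 124.12 = 89.88→90) → #52395A
77%: (196 − 150.92 = 45.08→45, 136 − 104.72 = 31.28→31, 214 − 164.78 = 49.22→49) → #2D1F31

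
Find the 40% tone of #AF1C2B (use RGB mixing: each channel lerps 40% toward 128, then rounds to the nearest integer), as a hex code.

#AF1C2B is rgb(175, 28, 43).
Per channel, c → c + 0.4(128 − c):
  R: 175 − 18.8 = 156.2 → 156
  G: 28 + 40 = 68 → 68
  B: 43 + 34 = 77 → 77
rgb(156, 68, 77) = #9C444D.

#9C444D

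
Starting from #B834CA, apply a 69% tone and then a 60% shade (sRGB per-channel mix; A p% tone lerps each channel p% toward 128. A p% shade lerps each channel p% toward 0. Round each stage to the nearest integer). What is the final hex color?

#B834CA is rgb(184, 52, 202).
Lerp each channel 69% toward 128:
  R: 184 − 38.64 = 145.36 → 145
  G: 52 + 0.69×(128−52) = 52 + 52.44 = 104.44 → 104
  B: 202 + 0.69×(128−202) = 202 − 51.06 = 150.94 → 151
After the tone: rgb(145, 104, 151) = #916897.
Per channel, c → c + 0.6(0 − c):
  R: 145 + 0.6×(0−145) = 145 − 87 = 58 → 58
  G: 104 − 62.4 = 41.6 → 42
  B: 151 + 0.6×(0−151) = 151 − 90.6 = 60.4 → 60
rgb(58, 42, 60) = #3A2A3C.

#3A2A3C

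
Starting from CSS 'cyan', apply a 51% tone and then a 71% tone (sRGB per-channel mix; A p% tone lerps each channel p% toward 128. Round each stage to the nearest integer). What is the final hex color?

CSS cyan is rgb(0, 255, 255).
Per channel, c → c + 0.51(128 − c):
  R: 0 + 0.51×(128−0) = 0 + 65.28 = 65.28 → 65
  G: 255 − 64.77 = 190.23 → 190
  B: 255 − 64.77 = 190.23 → 190
After the tone: rgb(65, 190, 190) = #41BEBE.
Per channel, c → c + 0.71(128 − c):
  R: 65 + 0.71×(128−65) = 65 + 44.73 = 109.73 → 110
  G: 190 + 0.71×(128−190) = 190 − 44.02 = 145.98 → 146
  B: 190 + 0.71×(128−190) = 190 − 44.02 = 145.98 → 146
rgb(110, 146, 146) = #6E9292.

#6E9292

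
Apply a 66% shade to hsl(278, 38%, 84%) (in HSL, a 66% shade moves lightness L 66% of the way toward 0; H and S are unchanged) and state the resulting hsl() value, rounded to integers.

L moves 66% from 84 toward 0: 84 − 55.44 = 28.56 → 29.
H and S are unchanged.

hsl(278, 38%, 29%)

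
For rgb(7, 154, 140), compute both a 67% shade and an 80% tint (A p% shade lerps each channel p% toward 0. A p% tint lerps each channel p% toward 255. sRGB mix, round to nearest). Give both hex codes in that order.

#02332e, #cdebe8

67% shade:
  R: 7 − 4.69 = 2.31 → 2
  G: 154 − 103.18 = 50.82 → 51
  B: 140 − 93.8 = 46.2 → 46
  → #02332e
80% tint:
  R: 7 + 198.4 = 205.4 → 205
  G: 154 + 80.8 = 234.8 → 235
  B: 140 + 0.8×(255−140) = 140 + 92 = 232 → 232
  → #cdebe8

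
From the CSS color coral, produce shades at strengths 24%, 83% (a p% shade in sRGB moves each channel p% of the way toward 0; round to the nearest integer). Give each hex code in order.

CSS coral is rgb(255, 127, 80).
24%: (255 − 61.2 = 193.8→194, 127 − 30.48 = 96.52→97, 80 − 19.2 = 60.8→61) → #c2613d
83%: (255 − 211.65 = 43.35→43, 127 − 105.41 = 21.59→22, 80 − 66.4 = 13.6→14) → #2b160e

#c2613d, #2b160e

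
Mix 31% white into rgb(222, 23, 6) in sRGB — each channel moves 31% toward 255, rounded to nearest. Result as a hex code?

Per channel, c → c + 0.31(255 − c):
  R: 222 + 0.31×(255−222) = 222 + 10.23 = 232.23 → 232
  G: 23 + 71.92 = 94.92 → 95
  B: 6 + 0.31×(255−6) = 6 + 77.19 = 83.19 → 83
rgb(232, 95, 83) = #e85f53.

#e85f53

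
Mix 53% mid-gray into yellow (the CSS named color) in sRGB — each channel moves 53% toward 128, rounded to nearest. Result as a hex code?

CSS yellow is rgb(255, 255, 0).
Per channel, c → c + 0.53(128 − c):
  R: 255 − 67.31 = 187.69 → 188
  G: 255 − 67.31 = 187.69 → 188
  B: 0 + 0.53×(128−0) = 0 + 67.84 = 67.84 → 68
rgb(188, 188, 68) = #bcbc44.

#bcbc44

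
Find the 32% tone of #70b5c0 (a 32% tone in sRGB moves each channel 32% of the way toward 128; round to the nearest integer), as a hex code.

#70b5c0 is rgb(112, 181, 192).
Per channel, c → c + 0.32(128 − c):
  R: 112 + 5.12 = 117.12 → 117
  G: 181 − 16.96 = 164.04 → 164
  B: 192 + 0.32×(128−192) = 192 − 20.48 = 171.52 → 172
rgb(117, 164, 172) = #75a4ac.

#75a4ac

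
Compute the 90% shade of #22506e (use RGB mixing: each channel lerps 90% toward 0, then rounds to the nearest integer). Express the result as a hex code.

#03080b

#22506e is rgb(34, 80, 110).
A 90% shade moves each channel 90% toward 0:
  R: 34 − 30.6 = 3.4 → 3
  G: 80 − 72 = 8 → 8
  B: 110 + 0.9×(0−110) = 110 − 99 = 11 → 11
rgb(3, 8, 11) = #03080b.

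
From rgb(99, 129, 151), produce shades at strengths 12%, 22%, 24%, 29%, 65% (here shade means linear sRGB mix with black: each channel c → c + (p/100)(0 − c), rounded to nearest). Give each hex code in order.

12%: (99 − 11.88 = 87.12→87, 129 − 15.48 = 113.52→114, 151 − 18.12 = 132.88→133) → #577285
22%: (99 − 21.78 = 77.22→77, 129 − 28.38 = 100.62→101, 151 − 33.22 = 117.78→118) → #4D6576
24%: (99 − 23.76 = 75.24→75, 129 − 30.96 = 98.04→98, 151 − 36.24 = 114.76→115) → #4B6273
29%: (99 − 28.71 = 70.29→70, 129 − 37.41 = 91.59→92, 151 − 43.79 = 107.21→107) → #465C6B
65%: (99 − 64.35 = 34.65→35, 129 − 83.85 = 45.15→45, 151 − 98.15 = 52.85→53) → #232D35

#577285, #4D6576, #4B6273, #465C6B, #232D35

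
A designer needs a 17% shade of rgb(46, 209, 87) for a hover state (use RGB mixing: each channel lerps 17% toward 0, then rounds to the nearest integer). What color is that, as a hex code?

Per channel, c → c + 0.17(0 − c):
  R: 46 + 0.17×(0−46) = 46 − 7.82 = 38.18 → 38
  G: 209 + 0.17×(0−209) = 209 − 35.53 = 173.47 → 173
  B: 87 − 14.79 = 72.21 → 72
rgb(38, 173, 72) = #26AD48.

#26AD48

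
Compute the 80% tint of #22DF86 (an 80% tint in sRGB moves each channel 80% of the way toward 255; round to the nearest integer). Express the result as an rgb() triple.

#22DF86 is rgb(34, 223, 134).
Lerp each channel 80% toward 255:
  R: 34 + 0.8×(255−34) = 34 + 176.8 = 210.8 → 211
  G: 223 + 0.8×(255−223) = 223 + 25.6 = 248.6 → 249
  B: 134 + 96.8 = 230.8 → 231

rgb(211, 249, 231)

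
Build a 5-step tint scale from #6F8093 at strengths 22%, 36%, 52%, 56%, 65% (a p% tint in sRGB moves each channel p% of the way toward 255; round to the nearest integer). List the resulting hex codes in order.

#8F9CAB, #A3AEBA, #BAC2CB, #C0C7CF, #CDD3D9

#6F8093 is rgb(111, 128, 147).
22%: (111 + 31.68 = 142.68→143, 128 + 27.94 = 155.94→156, 147 + 23.76 = 170.76→171) → #8F9CAB
36%: (111 + 51.84 = 162.84→163, 128 + 45.72 = 173.72→174, 147 + 38.88 = 185.88→186) → #A3AEBA
52%: (111 + 74.88 = 185.88→186, 128 + 66.04 = 194.04→194, 147 + 56.16 = 203.16→203) → #BAC2CB
56%: (111 + 80.64 = 191.64→192, 128 + 71.12 = 199.12→199, 147 + 60.48 = 207.48→207) → #C0C7CF
65%: (111 + 93.6 = 204.6→205, 128 + 82.55 = 210.55→211, 147 + 70.2 = 217.2→217) → #CDD3D9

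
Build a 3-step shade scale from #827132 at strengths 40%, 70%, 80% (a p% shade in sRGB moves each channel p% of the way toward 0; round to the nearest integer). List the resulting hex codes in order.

#827132 is rgb(130, 113, 50).
40%: (130 − 52 = 78→78, 113 − 45.2 = 67.8→68, 50 − 20 = 30→30) → #4E441E
70%: (130 − 91 = 39→39, 113 − 79.1 = 33.9→34, 50 − 35 = 15→15) → #27220F
80%: (130 − 104 = 26→26, 113 − 90.4 = 22.6→23, 50 − 40 = 10→10) → #1A170A

#4E441E, #27220F, #1A170A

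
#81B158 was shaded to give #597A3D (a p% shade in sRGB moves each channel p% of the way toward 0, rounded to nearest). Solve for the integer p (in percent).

#81B158 is rgb(129, 177, 88); #597A3D is rgb(89, 122, 61).
On the G channel (widest range): 122 ≈ 177 + (p/100)(0 − 177), so p ≈ 100×(122 − 177)/(0 − 177) = -5500/-177 = 31.07.
p = 31 reproduces all three channels after rounding.

31%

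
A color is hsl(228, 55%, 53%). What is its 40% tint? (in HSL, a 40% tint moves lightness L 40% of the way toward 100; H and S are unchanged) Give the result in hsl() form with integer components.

hsl(228, 55%, 72%)

L moves 40% from 53 toward 100: 53 + 18.8 = 71.8 → 72.
H and S are unchanged.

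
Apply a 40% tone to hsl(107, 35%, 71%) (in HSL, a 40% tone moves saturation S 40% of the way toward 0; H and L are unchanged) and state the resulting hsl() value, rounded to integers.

S moves 40% from 35 toward 0: 35 − 14 = 21 → 21.
H and L are unchanged.

hsl(107, 21%, 71%)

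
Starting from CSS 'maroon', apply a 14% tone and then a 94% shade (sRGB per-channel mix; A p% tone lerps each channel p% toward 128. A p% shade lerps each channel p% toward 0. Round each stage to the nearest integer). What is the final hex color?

#080101

CSS maroon is rgb(128, 0, 0).
Lerp each channel 14% toward 128:
  R: 128 + 0.14×(128−128) = 128 + 0 = 128 → 128
  G: 0 + 0.14×(128−0) = 0 + 17.92 = 17.92 → 18
  B: 0 + 17.92 = 17.92 → 18
After the tone: rgb(128, 18, 18) = #801212.
Per channel, c → c + 0.94(0 − c):
  R: 128 + 0.94×(0−128) = 128 − 120.32 = 7.68 → 8
  G: 18 + 0.94×(0−18) = 18 − 16.92 = 1.08 → 1
  B: 18 + 0.94×(0−18) = 18 − 16.92 = 1.08 → 1
rgb(8, 1, 1) = #080101.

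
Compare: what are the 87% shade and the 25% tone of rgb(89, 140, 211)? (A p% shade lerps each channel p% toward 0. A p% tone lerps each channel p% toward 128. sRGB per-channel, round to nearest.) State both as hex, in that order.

87% shade:
  R: 89 + 0.87×(0−89) = 89 − 77.43 = 11.57 → 12
  G: 140 + 0.87×(0−140) = 140 − 121.8 = 18.2 → 18
  B: 211 + 0.87×(0−211) = 211 − 183.57 = 27.43 → 27
  → #0C121B
25% tone:
  R: 89 + 0.25×(128−89) = 89 + 9.75 = 98.75 → 99
  G: 140 − 3 = 137 → 137
  B: 211 + 0.25×(128−211) = 211 − 20.75 = 190.25 → 190
  → #6389BE

#0C121B, #6389BE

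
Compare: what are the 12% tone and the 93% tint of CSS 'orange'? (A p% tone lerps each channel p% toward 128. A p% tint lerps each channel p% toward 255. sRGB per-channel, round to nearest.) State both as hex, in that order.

CSS orange is rgb(255, 165, 0).
12% tone:
  R: 255 − 15.24 = 239.76 → 240
  G: 165 − 4.44 = 160.56 → 161
  B: 0 + 0.12×(128−0) = 0 + 15.36 = 15.36 → 15
  → #F0A10F
93% tint:
  R: 255 + 0.93×(255−255) = 255 + 0 = 255 → 255
  G: 165 + 0.93×(255−165) = 165 + 83.7 = 248.7 → 249
  B: 0 + 237.15 = 237.15 → 237
  → #FFF9ED

#F0A10F, #FFF9ED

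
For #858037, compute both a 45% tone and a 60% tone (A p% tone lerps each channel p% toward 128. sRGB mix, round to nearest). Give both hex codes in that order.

#838058, #828063

#858037 is rgb(133, 128, 55).
45% tone:
  R: 133 − 2.25 = 130.75 → 131
  G: 128 + 0.45×(128−128) = 128 + 0 = 128 → 128
  B: 55 + 0.45×(128−55) = 55 + 32.85 = 87.85 → 88
  → #838058
60% tone:
  R: 133 − 3 = 130 → 130
  G: 128 + 0.6×(128−128) = 128 + 0 = 128 → 128
  B: 55 + 0.6×(128−55) = 55 + 43.8 = 98.8 → 99
  → #828063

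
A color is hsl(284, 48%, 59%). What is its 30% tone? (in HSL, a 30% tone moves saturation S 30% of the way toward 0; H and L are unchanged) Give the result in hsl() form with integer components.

S moves 30% from 48 toward 0: 48 − 14.4 = 33.6 → 34.
H and L are unchanged.

hsl(284, 34%, 59%)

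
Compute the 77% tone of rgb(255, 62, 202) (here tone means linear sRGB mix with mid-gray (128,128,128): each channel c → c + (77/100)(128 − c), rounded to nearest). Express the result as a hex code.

#9d7191

Lerp each channel 77% toward 128:
  R: 255 − 97.79 = 157.21 → 157
  G: 62 + 50.82 = 112.82 → 113
  B: 202 − 56.98 = 145.02 → 145
rgb(157, 113, 145) = #9d7191.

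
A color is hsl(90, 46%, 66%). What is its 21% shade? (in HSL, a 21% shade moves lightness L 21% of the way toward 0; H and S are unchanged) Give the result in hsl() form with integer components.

hsl(90, 46%, 52%)

L moves 21% from 66 toward 0: 66 − 13.86 = 52.14 → 52.
H and S are unchanged.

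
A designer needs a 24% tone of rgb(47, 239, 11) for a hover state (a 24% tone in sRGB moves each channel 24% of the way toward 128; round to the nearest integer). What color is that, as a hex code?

Lerp each channel 24% toward 128:
  R: 47 + 0.24×(128−47) = 47 + 19.44 = 66.44 → 66
  G: 239 + 0.24×(128−239) = 239 − 26.64 = 212.36 → 212
  B: 11 + 0.24×(128−11) = 11 + 28.08 = 39.08 → 39
rgb(66, 212, 39) = #42D427.

#42D427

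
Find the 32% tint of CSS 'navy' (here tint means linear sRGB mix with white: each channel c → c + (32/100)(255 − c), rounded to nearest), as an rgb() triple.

rgb(82, 82, 169)

CSS navy is rgb(0, 0, 128).
A 32% tint moves each channel 32% toward 255:
  R: 0 + 81.6 = 81.6 → 82
  G: 0 + 0.32×(255−0) = 0 + 81.6 = 81.6 → 82
  B: 128 + 0.32×(255−128) = 128 + 40.64 = 168.64 → 169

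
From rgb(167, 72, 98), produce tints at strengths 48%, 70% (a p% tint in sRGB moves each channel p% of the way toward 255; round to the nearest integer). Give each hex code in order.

#D1A0AD, #E5C8D0

48%: (167 + 42.24 = 209.24→209, 72 + 87.84 = 159.84→160, 98 + 75.36 = 173.36→173) → #D1A0AD
70%: (167 + 61.6 = 228.6→229, 72 + 128.1 = 200.1→200, 98 + 109.9 = 207.9→208) → #E5C8D0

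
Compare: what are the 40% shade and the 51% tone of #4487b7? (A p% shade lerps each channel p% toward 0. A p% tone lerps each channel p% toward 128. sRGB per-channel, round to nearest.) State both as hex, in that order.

#4487b7 is rgb(68, 135, 183).
40% shade:
  R: 68 − 27.2 = 40.8 → 41
  G: 135 − 54 = 81 → 81
  B: 183 − 73.2 = 109.8 → 110
  → #29516e
51% tone:
  R: 68 + 0.51×(128−68) = 68 + 30.6 = 98.6 → 99
  G: 135 + 0.51×(128−135) = 135 − 3.57 = 131.43 → 131
  B: 183 − 28.05 = 154.95 → 155
  → #63839b

#29516e, #63839b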